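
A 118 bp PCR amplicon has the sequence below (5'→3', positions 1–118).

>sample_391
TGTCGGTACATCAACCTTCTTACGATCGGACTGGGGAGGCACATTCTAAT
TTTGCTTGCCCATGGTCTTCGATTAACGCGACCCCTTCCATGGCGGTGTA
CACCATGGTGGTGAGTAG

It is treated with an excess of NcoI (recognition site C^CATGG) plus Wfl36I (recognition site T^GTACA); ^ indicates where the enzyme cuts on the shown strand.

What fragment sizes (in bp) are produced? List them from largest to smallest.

NcoI sites (CCATGG) start at positions 60, 88, 103.
NcoI cuts after the first base of each site, so after positions 60, 88, 103.
The Wfl36I site (TGTACA) starts at position 97.
Wfl36I cuts after the first base of each site, so after position 97.
Combined cut positions: 60, 88, 97, 103.
Linear molecule, 4 cuts → 5 fragments:
  1–60 → 60 bp
  61–88 → 28 bp
  89–97 → 9 bp
  98–103 → 6 bp
  104–118 → 15 bp
Sorted largest to smallest: 60, 28, 15, 9, 6 bp.

60, 28, 15, 9, 6 bp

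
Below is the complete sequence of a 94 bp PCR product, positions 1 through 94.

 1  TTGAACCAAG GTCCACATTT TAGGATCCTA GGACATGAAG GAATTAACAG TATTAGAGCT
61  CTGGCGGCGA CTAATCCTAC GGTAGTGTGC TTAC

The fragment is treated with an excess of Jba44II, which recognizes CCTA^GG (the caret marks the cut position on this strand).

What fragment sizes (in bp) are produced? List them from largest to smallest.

64, 30 bp

The Jba44II site (CCTAGG) starts at position 27.
Jba44II cuts after base 4 of each site, so after position 30.
Linear molecule, 1 cut → 2 fragments:
  1–30 → 30 bp
  31–94 → 64 bp
Sorted largest to smallest: 64, 30 bp.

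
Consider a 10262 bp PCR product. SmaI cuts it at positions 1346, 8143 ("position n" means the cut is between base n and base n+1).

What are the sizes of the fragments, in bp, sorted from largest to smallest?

Linear molecule, 2 cuts → 3 fragments:
  1346 − 0 = 1346 bp
  8143 − 1346 = 6797 bp
  10262 − 8143 = 2119 bp
Sorted largest to smallest: 6797, 2119, 1346 bp.

6797, 2119, 1346 bp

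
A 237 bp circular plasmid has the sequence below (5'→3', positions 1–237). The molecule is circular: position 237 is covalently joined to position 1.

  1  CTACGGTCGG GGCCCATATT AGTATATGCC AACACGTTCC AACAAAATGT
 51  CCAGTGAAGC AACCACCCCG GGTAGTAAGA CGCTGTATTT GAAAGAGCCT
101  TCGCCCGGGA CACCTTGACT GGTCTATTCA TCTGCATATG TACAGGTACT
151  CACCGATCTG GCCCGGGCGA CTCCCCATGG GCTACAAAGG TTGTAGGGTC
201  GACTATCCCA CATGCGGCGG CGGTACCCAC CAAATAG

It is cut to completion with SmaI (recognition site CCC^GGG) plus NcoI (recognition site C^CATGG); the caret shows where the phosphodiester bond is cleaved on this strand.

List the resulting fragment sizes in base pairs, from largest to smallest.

131, 58, 37, 11 bp

SmaI sites (CCCGGG) start at positions 67, 104, 162.
SmaI cuts after base 3 of each site, so after positions 69, 106, 164.
The NcoI site (CCATGG) starts at position 175.
NcoI cuts after the first base of each site, so after position 175.
Combined cut positions: 69, 106, 164, 175.
Circular molecule, 4 cuts → 4 fragments:
  70–106 → 37 bp
  107–164 → 58 bp
  165–175 → 11 bp
  176–237 then 1–69 → 62 + 69 = 131 bp
Sorted largest to smallest: 131, 58, 37, 11 bp.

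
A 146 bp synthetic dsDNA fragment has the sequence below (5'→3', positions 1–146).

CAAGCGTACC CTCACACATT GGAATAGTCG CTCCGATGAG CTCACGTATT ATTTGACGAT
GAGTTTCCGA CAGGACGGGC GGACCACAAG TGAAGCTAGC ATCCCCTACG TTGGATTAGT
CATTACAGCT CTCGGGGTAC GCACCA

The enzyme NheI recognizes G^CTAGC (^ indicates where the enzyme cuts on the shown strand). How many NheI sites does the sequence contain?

1

GCTAGC occurs starting at position 95.
NheI cuts at 1 site.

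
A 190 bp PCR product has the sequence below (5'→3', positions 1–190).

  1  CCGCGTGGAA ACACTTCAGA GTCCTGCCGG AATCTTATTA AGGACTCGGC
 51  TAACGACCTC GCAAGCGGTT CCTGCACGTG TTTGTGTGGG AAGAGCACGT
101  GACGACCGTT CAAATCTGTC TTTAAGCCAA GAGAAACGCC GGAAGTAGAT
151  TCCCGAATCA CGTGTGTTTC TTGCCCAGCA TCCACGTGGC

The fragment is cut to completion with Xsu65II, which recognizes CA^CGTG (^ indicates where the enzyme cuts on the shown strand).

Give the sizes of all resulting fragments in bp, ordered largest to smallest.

Xsu65II sites (CACGTG) start at positions 75, 96, 159, 183.
Xsu65II cuts after base 2 of each site, so after positions 76, 97, 160, 184.
Linear molecule, 4 cuts → 5 fragments:
  1–76 → 76 bp
  77–97 → 21 bp
  98–160 → 63 bp
  161–184 → 24 bp
  185–190 → 6 bp
Sorted largest to smallest: 76, 63, 24, 21, 6 bp.

76, 63, 24, 21, 6 bp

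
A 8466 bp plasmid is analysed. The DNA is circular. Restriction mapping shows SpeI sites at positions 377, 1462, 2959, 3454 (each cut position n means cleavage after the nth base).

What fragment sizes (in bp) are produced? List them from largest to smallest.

Circular molecule, 4 cuts → 4 fragments:
  1462 − 377 = 1085 bp
  2959 − 1462 = 1497 bp
  3454 − 2959 = 495 bp
  wrap: 8466 − 3454 + 377 = 5389 bp
Sorted largest to smallest: 5389, 1497, 1085, 495 bp.

5389, 1497, 1085, 495 bp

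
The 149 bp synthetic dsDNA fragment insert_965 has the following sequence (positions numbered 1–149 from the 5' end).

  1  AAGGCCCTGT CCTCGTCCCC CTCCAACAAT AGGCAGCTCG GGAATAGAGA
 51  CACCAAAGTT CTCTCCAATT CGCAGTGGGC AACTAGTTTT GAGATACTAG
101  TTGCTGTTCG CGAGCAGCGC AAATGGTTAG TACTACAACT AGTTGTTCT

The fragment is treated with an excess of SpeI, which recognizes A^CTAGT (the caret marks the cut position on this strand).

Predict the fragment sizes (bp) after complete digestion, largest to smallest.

SpeI sites (ACTAGT) start at positions 82, 96, 138.
SpeI cuts after the first base of each site, so after positions 82, 96, 138.
Linear molecule, 3 cuts → 4 fragments:
  1–82 → 82 bp
  83–96 → 14 bp
  97–138 → 42 bp
  139–149 → 11 bp
Sorted largest to smallest: 82, 42, 14, 11 bp.

82, 42, 14, 11 bp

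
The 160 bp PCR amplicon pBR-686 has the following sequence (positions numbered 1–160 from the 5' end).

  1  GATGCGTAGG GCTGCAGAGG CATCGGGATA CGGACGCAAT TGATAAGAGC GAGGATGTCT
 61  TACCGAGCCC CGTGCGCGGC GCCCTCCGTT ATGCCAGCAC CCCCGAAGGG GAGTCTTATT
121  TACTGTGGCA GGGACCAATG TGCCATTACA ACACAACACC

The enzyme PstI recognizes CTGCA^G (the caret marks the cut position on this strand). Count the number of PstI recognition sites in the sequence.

CTGCAG occurs starting at position 12.
PstI cuts at 1 site.

1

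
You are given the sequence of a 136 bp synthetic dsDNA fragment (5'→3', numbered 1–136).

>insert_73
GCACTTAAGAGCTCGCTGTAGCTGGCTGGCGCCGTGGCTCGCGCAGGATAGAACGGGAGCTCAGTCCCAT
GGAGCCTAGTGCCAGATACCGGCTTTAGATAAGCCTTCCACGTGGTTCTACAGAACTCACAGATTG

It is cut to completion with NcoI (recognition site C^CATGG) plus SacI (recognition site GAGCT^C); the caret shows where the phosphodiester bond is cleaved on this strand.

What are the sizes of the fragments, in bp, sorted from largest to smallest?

69, 48, 13, 6 bp

The NcoI site (CCATGG) starts at position 67.
NcoI cuts after the first base of each site, so after position 67.
SacI sites (GAGCTC) start at positions 9, 57.
SacI cuts after base 5 of each site (before the last base), so after positions 13, 61.
Combined cut positions: 13, 61, 67.
Linear molecule, 3 cuts → 4 fragments:
  1–13 → 13 bp
  14–61 → 48 bp
  62–67 → 6 bp
  68–136 → 69 bp
Sorted largest to smallest: 69, 48, 13, 6 bp.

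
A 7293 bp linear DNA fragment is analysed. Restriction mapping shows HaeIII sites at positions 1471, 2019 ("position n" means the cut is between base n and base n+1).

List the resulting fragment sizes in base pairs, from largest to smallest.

5274, 1471, 548 bp

Linear molecule, 2 cuts → 3 fragments:
  1471 − 0 = 1471 bp
  2019 − 1471 = 548 bp
  7293 − 2019 = 5274 bp
Sorted largest to smallest: 5274, 1471, 548 bp.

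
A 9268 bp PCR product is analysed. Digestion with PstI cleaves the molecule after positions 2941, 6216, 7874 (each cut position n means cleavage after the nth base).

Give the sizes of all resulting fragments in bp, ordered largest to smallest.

3275, 2941, 1658, 1394 bp

Linear molecule, 3 cuts → 4 fragments:
  2941 − 0 = 2941 bp
  6216 − 2941 = 3275 bp
  7874 − 6216 = 1658 bp
  9268 − 7874 = 1394 bp
Sorted largest to smallest: 3275, 2941, 1658, 1394 bp.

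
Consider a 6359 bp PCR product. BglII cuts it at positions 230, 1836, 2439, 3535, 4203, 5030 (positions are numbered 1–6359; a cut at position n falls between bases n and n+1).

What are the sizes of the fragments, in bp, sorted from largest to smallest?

Linear molecule, 6 cuts → 7 fragments:
  230 − 0 = 230 bp
  1836 − 230 = 1606 bp
  2439 − 1836 = 603 bp
  3535 − 2439 = 1096 bp
  4203 − 3535 = 668 bp
  5030 − 4203 = 827 bp
  6359 − 5030 = 1329 bp
Sorted largest to smallest: 1606, 1329, 1096, 827, 668, 603, 230 bp.

1606, 1329, 1096, 827, 668, 603, 230 bp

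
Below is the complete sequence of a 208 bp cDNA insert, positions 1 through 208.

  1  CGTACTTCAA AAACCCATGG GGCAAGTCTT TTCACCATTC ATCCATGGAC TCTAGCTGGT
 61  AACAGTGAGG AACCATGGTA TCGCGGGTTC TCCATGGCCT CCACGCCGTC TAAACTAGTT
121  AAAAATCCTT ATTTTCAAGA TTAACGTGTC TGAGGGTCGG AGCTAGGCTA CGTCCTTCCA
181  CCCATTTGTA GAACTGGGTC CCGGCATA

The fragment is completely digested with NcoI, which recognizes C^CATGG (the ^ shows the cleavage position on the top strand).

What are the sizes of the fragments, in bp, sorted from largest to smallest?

NcoI sites (CCATGG) start at positions 15, 43, 73, 92.
NcoI cuts after the first base of each site, so after positions 15, 43, 73, 92.
Linear molecule, 4 cuts → 5 fragments:
  1–15 → 15 bp
  16–43 → 28 bp
  44–73 → 30 bp
  74–92 → 19 bp
  93–208 → 116 bp
Sorted largest to smallest: 116, 30, 28, 19, 15 bp.

116, 30, 28, 19, 15 bp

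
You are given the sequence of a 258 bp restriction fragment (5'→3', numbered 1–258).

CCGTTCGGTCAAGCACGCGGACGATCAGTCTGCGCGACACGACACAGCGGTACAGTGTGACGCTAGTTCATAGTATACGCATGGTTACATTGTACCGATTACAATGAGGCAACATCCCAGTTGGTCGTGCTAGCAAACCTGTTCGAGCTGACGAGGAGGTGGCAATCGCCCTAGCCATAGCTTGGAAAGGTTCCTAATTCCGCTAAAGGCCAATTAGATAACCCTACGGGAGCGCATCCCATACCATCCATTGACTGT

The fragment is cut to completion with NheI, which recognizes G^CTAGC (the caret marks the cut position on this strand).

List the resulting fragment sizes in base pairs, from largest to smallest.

The NheI site (GCTAGC) starts at position 129.
NheI cuts after the first base of each site, so after position 129.
Linear molecule, 1 cut → 2 fragments:
  1–129 → 129 bp
  130–258 → 129 bp
Sorted largest to smallest: 129, 129 bp.

129, 129 bp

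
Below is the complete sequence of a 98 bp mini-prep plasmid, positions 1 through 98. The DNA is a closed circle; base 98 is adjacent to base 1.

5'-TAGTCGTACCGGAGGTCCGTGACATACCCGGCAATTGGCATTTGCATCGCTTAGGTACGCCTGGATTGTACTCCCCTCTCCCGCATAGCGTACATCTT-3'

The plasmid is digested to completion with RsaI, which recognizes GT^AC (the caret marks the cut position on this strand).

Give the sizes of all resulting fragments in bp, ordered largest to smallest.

49, 22, 14, 13 bp

RsaI sites (GTAC) start at positions 6, 55, 68, 90.
RsaI cuts after base 2 of each site, so after positions 7, 56, 69, 91.
Circular molecule, 4 cuts → 4 fragments:
  8–56 → 49 bp
  57–69 → 13 bp
  70–91 → 22 bp
  92–98 then 1–7 → 7 + 7 = 14 bp
Sorted largest to smallest: 49, 22, 14, 13 bp.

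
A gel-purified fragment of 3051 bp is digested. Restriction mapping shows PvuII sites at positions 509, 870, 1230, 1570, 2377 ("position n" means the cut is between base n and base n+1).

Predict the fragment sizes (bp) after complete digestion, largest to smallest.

Linear molecule, 5 cuts → 6 fragments:
  509 − 0 = 509 bp
  870 − 509 = 361 bp
  1230 − 870 = 360 bp
  1570 − 1230 = 340 bp
  2377 − 1570 = 807 bp
  3051 − 2377 = 674 bp
Sorted largest to smallest: 807, 674, 509, 361, 360, 340 bp.

807, 674, 509, 361, 360, 340 bp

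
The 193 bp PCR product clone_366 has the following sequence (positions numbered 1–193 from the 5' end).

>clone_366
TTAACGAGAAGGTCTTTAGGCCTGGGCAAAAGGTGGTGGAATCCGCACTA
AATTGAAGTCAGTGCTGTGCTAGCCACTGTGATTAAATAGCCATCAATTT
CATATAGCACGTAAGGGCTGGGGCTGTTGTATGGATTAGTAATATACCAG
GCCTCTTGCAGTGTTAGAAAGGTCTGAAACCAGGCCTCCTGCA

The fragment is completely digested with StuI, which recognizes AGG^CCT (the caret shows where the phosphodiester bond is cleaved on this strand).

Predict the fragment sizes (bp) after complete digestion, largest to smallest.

131, 33, 20, 9 bp

StuI sites (AGGCCT) start at positions 18, 149, 182.
StuI cuts after base 3 of each site, so after positions 20, 151, 184.
Linear molecule, 3 cuts → 4 fragments:
  1–20 → 20 bp
  21–151 → 131 bp
  152–184 → 33 bp
  185–193 → 9 bp
Sorted largest to smallest: 131, 33, 20, 9 bp.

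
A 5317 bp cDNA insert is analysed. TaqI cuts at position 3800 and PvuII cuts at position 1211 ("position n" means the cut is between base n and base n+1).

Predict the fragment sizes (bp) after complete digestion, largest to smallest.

Combined cut positions (sorted): 1211, 3800.
Linear molecule, 2 cuts → 3 fragments:
  1211 − 0 = 1211 bp
  3800 − 1211 = 2589 bp
  5317 − 3800 = 1517 bp
Sorted largest to smallest: 2589, 1517, 1211 bp.

2589, 1517, 1211 bp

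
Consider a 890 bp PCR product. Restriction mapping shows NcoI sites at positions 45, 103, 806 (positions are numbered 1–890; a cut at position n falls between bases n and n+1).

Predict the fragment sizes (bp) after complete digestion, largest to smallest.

Linear molecule, 3 cuts → 4 fragments:
  45 − 0 = 45 bp
  103 − 45 = 58 bp
  806 − 103 = 703 bp
  890 − 806 = 84 bp
Sorted largest to smallest: 703, 84, 58, 45 bp.

703, 84, 58, 45 bp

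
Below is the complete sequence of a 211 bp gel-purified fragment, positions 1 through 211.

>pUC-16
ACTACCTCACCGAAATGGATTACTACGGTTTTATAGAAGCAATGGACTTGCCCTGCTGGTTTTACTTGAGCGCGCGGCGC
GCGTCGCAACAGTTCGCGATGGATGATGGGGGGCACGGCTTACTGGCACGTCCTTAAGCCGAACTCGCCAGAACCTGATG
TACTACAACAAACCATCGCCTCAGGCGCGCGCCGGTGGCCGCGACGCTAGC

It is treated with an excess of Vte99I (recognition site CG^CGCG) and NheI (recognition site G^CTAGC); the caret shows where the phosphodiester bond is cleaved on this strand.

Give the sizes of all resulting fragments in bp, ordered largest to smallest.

108, 72, 19, 7, 5 bp

Vte99I sites (CGCGCG) start at positions 71, 78, 186.
Vte99I cuts after base 2 of each site, so after positions 72, 79, 187.
The NheI site (GCTAGC) starts at position 206.
NheI cuts after the first base of each site, so after position 206.
Combined cut positions: 72, 79, 187, 206.
Linear molecule, 4 cuts → 5 fragments:
  1–72 → 72 bp
  73–79 → 7 bp
  80–187 → 108 bp
  188–206 → 19 bp
  207–211 → 5 bp
Sorted largest to smallest: 108, 72, 19, 7, 5 bp.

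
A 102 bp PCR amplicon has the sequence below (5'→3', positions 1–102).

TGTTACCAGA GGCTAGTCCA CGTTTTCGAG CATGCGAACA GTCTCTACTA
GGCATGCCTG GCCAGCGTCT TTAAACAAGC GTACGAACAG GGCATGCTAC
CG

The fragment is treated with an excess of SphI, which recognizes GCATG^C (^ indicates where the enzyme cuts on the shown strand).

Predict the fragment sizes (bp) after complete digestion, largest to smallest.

40, 34, 22, 6 bp

SphI sites (GCATGC) start at positions 30, 52, 92.
SphI cuts after base 5 of each site (before the last base), so after positions 34, 56, 96.
Linear molecule, 3 cuts → 4 fragments:
  1–34 → 34 bp
  35–56 → 22 bp
  57–96 → 40 bp
  97–102 → 6 bp
Sorted largest to smallest: 40, 34, 22, 6 bp.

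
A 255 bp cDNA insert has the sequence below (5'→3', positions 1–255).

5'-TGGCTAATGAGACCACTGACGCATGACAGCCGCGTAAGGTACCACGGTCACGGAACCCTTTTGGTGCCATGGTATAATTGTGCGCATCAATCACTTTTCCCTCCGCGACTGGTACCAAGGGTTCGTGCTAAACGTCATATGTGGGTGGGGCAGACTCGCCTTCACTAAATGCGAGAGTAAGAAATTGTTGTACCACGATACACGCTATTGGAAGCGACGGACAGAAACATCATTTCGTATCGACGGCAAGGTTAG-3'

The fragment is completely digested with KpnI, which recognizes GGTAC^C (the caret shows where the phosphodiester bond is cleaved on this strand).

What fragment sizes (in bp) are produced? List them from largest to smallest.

140, 73, 42 bp

KpnI sites (GGTACC) start at positions 38, 111.
KpnI cuts after base 5 of each site (before the last base), so after positions 42, 115.
Linear molecule, 2 cuts → 3 fragments:
  1–42 → 42 bp
  43–115 → 73 bp
  116–255 → 140 bp
Sorted largest to smallest: 140, 73, 42 bp.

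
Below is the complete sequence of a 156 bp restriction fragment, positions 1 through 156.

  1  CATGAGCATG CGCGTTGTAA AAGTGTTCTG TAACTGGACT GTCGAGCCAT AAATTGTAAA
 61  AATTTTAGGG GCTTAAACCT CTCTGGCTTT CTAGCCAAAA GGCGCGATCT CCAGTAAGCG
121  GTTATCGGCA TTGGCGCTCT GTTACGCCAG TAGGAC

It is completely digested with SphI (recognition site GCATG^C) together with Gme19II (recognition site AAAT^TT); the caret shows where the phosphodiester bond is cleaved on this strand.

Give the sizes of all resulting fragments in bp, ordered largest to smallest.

The SphI site (GCATGC) starts at position 6.
SphI cuts after base 5 of each site (before the last base), so after position 10.
The Gme19II site (AAATTT) starts at position 60.
Gme19II cuts after base 4 of each site, so after position 63.
Combined cut positions: 10, 63.
Linear molecule, 2 cuts → 3 fragments:
  1–10 → 10 bp
  11–63 → 53 bp
  64–156 → 93 bp
Sorted largest to smallest: 93, 53, 10 bp.

93, 53, 10 bp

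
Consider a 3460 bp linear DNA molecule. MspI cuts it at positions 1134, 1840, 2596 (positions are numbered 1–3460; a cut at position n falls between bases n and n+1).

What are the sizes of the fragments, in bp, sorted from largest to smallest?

1134, 864, 756, 706 bp

Linear molecule, 3 cuts → 4 fragments:
  1134 − 0 = 1134 bp
  1840 − 1134 = 706 bp
  2596 − 1840 = 756 bp
  3460 − 2596 = 864 bp
Sorted largest to smallest: 1134, 864, 756, 706 bp.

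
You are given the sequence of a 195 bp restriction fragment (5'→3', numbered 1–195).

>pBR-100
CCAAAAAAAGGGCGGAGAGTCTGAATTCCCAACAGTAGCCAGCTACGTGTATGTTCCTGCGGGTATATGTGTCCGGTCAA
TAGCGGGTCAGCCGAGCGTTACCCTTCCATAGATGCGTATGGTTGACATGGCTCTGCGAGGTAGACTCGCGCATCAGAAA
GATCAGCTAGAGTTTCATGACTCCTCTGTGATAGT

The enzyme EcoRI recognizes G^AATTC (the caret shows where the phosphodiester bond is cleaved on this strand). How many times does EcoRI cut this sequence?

1

GAATTC occurs starting at position 23.
EcoRI cuts at 1 site.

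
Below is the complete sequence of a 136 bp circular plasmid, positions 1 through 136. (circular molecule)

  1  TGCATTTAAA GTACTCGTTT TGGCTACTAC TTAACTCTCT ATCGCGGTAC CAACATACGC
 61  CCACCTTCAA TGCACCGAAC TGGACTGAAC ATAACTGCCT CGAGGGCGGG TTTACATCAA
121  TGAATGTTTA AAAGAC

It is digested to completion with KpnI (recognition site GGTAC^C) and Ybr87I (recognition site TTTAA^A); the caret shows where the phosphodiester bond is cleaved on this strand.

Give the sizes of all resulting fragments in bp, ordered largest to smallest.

81, 41, 14 bp

The KpnI site (GGTACC) starts at position 46.
KpnI cuts after base 5 of each site (before the last base), so after position 50.
Ybr87I sites (TTTAAA) start at positions 5, 127.
Ybr87I cuts after base 5 of each site (before the last base), so after positions 9, 131.
Combined cut positions: 9, 50, 131.
Circular molecule, 3 cuts → 3 fragments:
  10–50 → 41 bp
  51–131 → 81 bp
  132–136 then 1–9 → 5 + 9 = 14 bp
Sorted largest to smallest: 81, 41, 14 bp.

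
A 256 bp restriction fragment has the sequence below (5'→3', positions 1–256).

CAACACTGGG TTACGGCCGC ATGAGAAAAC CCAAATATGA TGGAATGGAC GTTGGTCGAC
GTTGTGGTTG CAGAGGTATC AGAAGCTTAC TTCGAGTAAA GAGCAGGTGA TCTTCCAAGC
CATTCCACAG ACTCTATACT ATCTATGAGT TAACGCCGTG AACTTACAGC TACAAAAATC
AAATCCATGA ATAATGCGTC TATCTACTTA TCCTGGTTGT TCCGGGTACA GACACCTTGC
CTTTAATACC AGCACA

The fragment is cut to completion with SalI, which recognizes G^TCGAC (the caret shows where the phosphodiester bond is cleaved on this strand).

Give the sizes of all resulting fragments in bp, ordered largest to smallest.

201, 55 bp

The SalI site (GTCGAC) starts at position 55.
SalI cuts after the first base of each site, so after position 55.
Linear molecule, 1 cut → 2 fragments:
  1–55 → 55 bp
  56–256 → 201 bp
Sorted largest to smallest: 201, 55 bp.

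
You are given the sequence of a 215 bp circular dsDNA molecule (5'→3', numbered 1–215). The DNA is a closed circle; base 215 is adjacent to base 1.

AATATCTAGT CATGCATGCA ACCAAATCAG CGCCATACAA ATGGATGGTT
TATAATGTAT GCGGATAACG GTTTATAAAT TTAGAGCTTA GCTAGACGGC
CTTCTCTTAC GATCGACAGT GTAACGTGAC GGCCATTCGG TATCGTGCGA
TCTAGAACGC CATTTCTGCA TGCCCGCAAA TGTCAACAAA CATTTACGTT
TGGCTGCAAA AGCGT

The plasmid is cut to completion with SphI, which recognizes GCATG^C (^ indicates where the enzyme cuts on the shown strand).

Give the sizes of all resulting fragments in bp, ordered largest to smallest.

154, 61 bp

SphI sites (GCATGC) start at positions 14, 168.
SphI cuts after base 5 of each site (before the last base), so after positions 18, 172.
Circular molecule, 2 cuts → 2 fragments:
  19–172 → 154 bp
  173–215 then 1–18 → 43 + 18 = 61 bp
Sorted largest to smallest: 154, 61 bp.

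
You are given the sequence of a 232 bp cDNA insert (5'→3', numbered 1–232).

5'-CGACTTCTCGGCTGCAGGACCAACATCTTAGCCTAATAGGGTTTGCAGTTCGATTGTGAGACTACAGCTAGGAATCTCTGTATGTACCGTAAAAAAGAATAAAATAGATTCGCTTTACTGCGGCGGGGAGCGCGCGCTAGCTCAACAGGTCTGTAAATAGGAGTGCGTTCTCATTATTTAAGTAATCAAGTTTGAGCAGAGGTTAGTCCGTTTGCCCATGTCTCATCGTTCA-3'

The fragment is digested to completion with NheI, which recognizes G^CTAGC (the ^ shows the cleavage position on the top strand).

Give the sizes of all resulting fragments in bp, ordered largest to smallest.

136, 96 bp

The NheI site (GCTAGC) starts at position 136.
NheI cuts after the first base of each site, so after position 136.
Linear molecule, 1 cut → 2 fragments:
  1–136 → 136 bp
  137–232 → 96 bp
Sorted largest to smallest: 136, 96 bp.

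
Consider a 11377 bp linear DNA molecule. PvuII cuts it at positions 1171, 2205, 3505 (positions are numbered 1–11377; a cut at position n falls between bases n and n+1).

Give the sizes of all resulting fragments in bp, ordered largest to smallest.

7872, 1300, 1171, 1034 bp

Linear molecule, 3 cuts → 4 fragments:
  1171 − 0 = 1171 bp
  2205 − 1171 = 1034 bp
  3505 − 2205 = 1300 bp
  11377 − 3505 = 7872 bp
Sorted largest to smallest: 7872, 1300, 1171, 1034 bp.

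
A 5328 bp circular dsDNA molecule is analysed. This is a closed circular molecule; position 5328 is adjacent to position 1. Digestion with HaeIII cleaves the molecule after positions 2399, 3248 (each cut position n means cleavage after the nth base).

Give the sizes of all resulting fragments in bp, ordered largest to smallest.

4479, 849 bp

Circular molecule, 2 cuts → 2 fragments:
  3248 − 2399 = 849 bp
  wrap: 5328 − 3248 + 2399 = 4479 bp
Sorted largest to smallest: 4479, 849 bp.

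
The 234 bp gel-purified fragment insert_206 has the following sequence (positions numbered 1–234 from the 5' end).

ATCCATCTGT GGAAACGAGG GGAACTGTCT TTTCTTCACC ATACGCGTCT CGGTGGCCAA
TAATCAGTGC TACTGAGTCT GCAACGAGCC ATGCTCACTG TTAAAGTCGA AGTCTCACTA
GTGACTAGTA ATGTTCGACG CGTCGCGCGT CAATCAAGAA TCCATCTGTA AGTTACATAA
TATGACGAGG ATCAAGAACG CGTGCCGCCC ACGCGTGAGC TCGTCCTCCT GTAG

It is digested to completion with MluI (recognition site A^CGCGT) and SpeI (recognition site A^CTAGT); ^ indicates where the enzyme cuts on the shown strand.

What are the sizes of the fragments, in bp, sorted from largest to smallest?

74, 60, 43, 23, 14, 13, 7 bp

MluI sites (ACGCGT) start at positions 43, 138, 198, 211.
MluI cuts after the first base of each site, so after positions 43, 138, 198, 211.
SpeI sites (ACTAGT) start at positions 117, 124.
SpeI cuts after the first base of each site, so after positions 117, 124.
Combined cut positions: 43, 117, 124, 138, 198, 211.
Linear molecule, 6 cuts → 7 fragments:
  1–43 → 43 bp
  44–117 → 74 bp
  118–124 → 7 bp
  125–138 → 14 bp
  139–198 → 60 bp
  199–211 → 13 bp
  212–234 → 23 bp
Sorted largest to smallest: 74, 60, 43, 23, 14, 13, 7 bp.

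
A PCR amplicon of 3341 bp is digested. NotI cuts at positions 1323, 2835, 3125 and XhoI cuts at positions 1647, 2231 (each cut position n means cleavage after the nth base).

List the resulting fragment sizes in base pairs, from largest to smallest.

1323, 604, 584, 324, 290, 216 bp

Combined cut positions (sorted): 1323, 1647, 2231, 2835, 3125.
Linear molecule, 5 cuts → 6 fragments:
  1323 − 0 = 1323 bp
  1647 − 1323 = 324 bp
  2231 − 1647 = 584 bp
  2835 − 2231 = 604 bp
  3125 − 2835 = 290 bp
  3341 − 3125 = 216 bp
Sorted largest to smallest: 1323, 604, 584, 324, 290, 216 bp.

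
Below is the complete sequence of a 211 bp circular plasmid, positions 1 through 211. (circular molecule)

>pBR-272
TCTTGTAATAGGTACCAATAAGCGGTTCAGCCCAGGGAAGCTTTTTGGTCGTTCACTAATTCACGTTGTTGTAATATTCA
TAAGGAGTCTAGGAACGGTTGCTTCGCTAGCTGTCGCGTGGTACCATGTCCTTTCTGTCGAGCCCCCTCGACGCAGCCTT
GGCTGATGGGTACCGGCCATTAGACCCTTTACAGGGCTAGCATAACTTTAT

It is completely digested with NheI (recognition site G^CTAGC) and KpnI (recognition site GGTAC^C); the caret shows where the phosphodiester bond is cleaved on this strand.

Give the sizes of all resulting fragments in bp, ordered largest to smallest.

91, 49, 30, 23, 18 bp

NheI sites (GCTAGC) start at positions 106, 196.
NheI cuts after the first base of each site, so after positions 106, 196.
KpnI sites (GGTACC) start at positions 11, 120, 169.
KpnI cuts after base 5 of each site (before the last base), so after positions 15, 124, 173.
Combined cut positions: 15, 106, 124, 173, 196.
Circular molecule, 5 cuts → 5 fragments:
  16–106 → 91 bp
  107–124 → 18 bp
  125–173 → 49 bp
  174–196 → 23 bp
  197–211 then 1–15 → 15 + 15 = 30 bp
Sorted largest to smallest: 91, 49, 30, 23, 18 bp.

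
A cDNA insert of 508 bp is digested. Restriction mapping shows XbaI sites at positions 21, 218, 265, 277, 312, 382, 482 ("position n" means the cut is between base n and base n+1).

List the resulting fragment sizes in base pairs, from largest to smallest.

Linear molecule, 7 cuts → 8 fragments:
  21 − 0 = 21 bp
  218 − 21 = 197 bp
  265 − 218 = 47 bp
  277 − 265 = 12 bp
  312 − 277 = 35 bp
  382 − 312 = 70 bp
  482 − 382 = 100 bp
  508 − 482 = 26 bp
Sorted largest to smallest: 197, 100, 70, 47, 35, 26, 21, 12 bp.

197, 100, 70, 47, 35, 26, 21, 12 bp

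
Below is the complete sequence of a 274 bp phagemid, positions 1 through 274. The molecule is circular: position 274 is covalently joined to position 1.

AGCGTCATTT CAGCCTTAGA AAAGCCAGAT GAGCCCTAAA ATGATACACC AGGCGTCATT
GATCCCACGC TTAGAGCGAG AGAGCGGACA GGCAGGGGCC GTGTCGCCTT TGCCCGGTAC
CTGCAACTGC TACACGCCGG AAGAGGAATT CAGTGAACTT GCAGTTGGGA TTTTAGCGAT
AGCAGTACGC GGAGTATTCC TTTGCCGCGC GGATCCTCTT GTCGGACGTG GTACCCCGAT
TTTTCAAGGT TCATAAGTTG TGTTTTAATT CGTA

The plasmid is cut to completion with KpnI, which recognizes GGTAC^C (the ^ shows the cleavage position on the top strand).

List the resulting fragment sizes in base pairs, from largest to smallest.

KpnI sites (GGTACC) start at positions 116, 230.
KpnI cuts after base 5 of each site (before the last base), so after positions 120, 234.
Circular molecule, 2 cuts → 2 fragments:
  121–234 → 114 bp
  235–274 then 1–120 → 40 + 120 = 160 bp
Sorted largest to smallest: 160, 114 bp.

160, 114 bp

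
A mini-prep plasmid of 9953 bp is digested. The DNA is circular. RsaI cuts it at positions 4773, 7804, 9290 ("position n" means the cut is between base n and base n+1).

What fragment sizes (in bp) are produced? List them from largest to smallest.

5436, 3031, 1486 bp

Circular molecule, 3 cuts → 3 fragments:
  7804 − 4773 = 3031 bp
  9290 − 7804 = 1486 bp
  wrap: 9953 − 9290 + 4773 = 5436 bp
Sorted largest to smallest: 5436, 3031, 1486 bp.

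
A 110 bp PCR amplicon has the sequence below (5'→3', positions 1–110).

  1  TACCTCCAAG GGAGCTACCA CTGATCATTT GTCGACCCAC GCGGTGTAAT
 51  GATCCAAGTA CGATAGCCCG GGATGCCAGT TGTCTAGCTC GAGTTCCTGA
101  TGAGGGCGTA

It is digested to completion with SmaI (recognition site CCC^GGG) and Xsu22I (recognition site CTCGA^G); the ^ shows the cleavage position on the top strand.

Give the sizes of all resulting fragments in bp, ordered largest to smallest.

The SmaI site (CCCGGG) starts at position 67.
SmaI cuts after base 3 of each site, so after position 69.
The Xsu22I site (CTCGAG) starts at position 88.
Xsu22I cuts after base 5 of each site (before the last base), so after position 92.
Combined cut positions: 69, 92.
Linear molecule, 2 cuts → 3 fragments:
  1–69 → 69 bp
  70–92 → 23 bp
  93–110 → 18 bp
Sorted largest to smallest: 69, 23, 18 bp.

69, 23, 18 bp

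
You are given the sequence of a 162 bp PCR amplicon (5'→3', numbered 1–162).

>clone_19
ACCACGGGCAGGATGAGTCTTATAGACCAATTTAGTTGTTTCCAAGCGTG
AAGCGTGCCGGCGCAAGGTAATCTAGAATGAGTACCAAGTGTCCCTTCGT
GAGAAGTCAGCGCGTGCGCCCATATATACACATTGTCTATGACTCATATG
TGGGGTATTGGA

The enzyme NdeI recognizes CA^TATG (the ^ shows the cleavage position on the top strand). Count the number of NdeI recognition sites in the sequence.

CATATG occurs starting at position 145.
NdeI cuts at 1 site.

1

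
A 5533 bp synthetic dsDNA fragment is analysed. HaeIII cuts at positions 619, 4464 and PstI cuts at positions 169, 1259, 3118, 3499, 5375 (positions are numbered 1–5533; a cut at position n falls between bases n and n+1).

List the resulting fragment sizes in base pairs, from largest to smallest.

1859, 965, 911, 640, 450, 381, 169, 158 bp

Combined cut positions (sorted): 169, 619, 1259, 3118, 3499, 4464, 5375.
Linear molecule, 7 cuts → 8 fragments:
  169 − 0 = 169 bp
  619 − 169 = 450 bp
  1259 − 619 = 640 bp
  3118 − 1259 = 1859 bp
  3499 − 3118 = 381 bp
  4464 − 3499 = 965 bp
  5375 − 4464 = 911 bp
  5533 − 5375 = 158 bp
Sorted largest to smallest: 1859, 965, 911, 640, 450, 381, 169, 158 bp.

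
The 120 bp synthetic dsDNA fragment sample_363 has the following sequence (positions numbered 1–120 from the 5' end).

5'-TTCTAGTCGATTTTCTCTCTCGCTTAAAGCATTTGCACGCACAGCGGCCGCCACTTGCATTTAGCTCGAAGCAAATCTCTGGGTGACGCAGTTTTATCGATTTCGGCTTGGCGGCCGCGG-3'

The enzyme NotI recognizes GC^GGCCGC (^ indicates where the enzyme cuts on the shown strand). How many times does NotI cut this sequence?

GCGGCCGC occurs starting at positions 44, 111.
NotI cuts at 2 sites.

2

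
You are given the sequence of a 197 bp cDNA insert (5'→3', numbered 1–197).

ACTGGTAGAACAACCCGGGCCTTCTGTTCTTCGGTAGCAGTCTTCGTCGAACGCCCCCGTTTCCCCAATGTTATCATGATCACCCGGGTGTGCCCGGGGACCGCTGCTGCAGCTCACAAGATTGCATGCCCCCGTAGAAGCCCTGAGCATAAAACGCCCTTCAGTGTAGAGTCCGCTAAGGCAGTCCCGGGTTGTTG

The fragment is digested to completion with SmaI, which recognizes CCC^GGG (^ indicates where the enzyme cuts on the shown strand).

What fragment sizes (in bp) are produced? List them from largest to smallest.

93, 69, 16, 10, 9 bp

SmaI sites (CCCGGG) start at positions 14, 83, 93, 186.
SmaI cuts after base 3 of each site, so after positions 16, 85, 95, 188.
Linear molecule, 4 cuts → 5 fragments:
  1–16 → 16 bp
  17–85 → 69 bp
  86–95 → 10 bp
  96–188 → 93 bp
  189–197 → 9 bp
Sorted largest to smallest: 93, 69, 16, 10, 9 bp.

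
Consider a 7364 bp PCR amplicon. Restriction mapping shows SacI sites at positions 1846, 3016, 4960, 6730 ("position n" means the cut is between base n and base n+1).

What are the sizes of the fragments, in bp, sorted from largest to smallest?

Linear molecule, 4 cuts → 5 fragments:
  1846 − 0 = 1846 bp
  3016 − 1846 = 1170 bp
  4960 − 3016 = 1944 bp
  6730 − 4960 = 1770 bp
  7364 − 6730 = 634 bp
Sorted largest to smallest: 1944, 1846, 1770, 1170, 634 bp.

1944, 1846, 1770, 1170, 634 bp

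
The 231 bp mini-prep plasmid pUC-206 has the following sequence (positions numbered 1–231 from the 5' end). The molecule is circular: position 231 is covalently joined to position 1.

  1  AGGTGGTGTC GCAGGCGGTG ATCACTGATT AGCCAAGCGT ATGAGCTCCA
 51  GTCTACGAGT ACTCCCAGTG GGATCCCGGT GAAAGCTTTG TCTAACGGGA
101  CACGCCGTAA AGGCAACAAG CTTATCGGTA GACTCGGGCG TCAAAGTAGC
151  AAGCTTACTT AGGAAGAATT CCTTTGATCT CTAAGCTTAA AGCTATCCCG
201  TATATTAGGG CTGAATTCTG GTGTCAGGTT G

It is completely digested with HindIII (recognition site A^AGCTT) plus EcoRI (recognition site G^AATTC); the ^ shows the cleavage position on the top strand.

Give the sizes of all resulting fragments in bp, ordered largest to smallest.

101, 35, 33, 30, 17, 15 bp

HindIII sites (AAGCTT) start at positions 83, 118, 151, 183.
HindIII cuts after the first base of each site, so after positions 83, 118, 151, 183.
EcoRI sites (GAATTC) start at positions 166, 213.
EcoRI cuts after the first base of each site, so after positions 166, 213.
Combined cut positions: 83, 118, 151, 166, 183, 213.
Circular molecule, 6 cuts → 6 fragments:
  84–118 → 35 bp
  119–151 → 33 bp
  152–166 → 15 bp
  167–183 → 17 bp
  184–213 → 30 bp
  214–231 then 1–83 → 18 + 83 = 101 bp
Sorted largest to smallest: 101, 35, 33, 30, 17, 15 bp.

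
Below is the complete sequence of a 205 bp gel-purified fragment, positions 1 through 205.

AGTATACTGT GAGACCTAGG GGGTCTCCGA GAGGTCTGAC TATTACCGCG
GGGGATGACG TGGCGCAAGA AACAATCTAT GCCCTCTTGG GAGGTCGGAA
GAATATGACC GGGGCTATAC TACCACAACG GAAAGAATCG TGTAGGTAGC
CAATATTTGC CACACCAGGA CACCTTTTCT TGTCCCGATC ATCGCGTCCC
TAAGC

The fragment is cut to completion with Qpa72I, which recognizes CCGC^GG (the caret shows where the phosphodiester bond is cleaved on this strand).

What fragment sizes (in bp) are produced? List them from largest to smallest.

The Qpa72I site (CCGCGG) starts at position 46.
Qpa72I cuts after base 4 of each site, so after position 49.
Linear molecule, 1 cut → 2 fragments:
  1–49 → 49 bp
  50–205 → 156 bp
Sorted largest to smallest: 156, 49 bp.

156, 49 bp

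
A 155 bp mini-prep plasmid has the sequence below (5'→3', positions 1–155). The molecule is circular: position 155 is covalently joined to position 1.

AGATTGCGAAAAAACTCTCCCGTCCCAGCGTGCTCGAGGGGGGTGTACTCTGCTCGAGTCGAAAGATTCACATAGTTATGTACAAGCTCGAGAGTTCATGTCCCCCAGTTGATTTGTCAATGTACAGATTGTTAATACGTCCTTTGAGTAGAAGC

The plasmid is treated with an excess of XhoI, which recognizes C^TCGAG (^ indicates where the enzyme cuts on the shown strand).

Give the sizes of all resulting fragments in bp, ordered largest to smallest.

101, 34, 20 bp

XhoI sites (CTCGAG) start at positions 33, 53, 87.
XhoI cuts after the first base of each site, so after positions 33, 53, 87.
Circular molecule, 3 cuts → 3 fragments:
  34–53 → 20 bp
  54–87 → 34 bp
  88–155 then 1–33 → 68 + 33 = 101 bp
Sorted largest to smallest: 101, 34, 20 bp.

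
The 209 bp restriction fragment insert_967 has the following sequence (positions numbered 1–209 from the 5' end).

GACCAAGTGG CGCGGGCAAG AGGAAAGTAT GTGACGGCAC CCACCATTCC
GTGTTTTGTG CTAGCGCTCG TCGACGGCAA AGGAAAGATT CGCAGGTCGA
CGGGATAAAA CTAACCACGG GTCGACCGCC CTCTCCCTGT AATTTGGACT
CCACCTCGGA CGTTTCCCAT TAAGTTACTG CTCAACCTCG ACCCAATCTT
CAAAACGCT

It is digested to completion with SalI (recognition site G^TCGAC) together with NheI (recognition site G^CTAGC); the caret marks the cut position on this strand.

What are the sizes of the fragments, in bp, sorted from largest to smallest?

88, 60, 26, 25, 10 bp

SalI sites (GTCGAC) start at positions 70, 96, 121.
SalI cuts after the first base of each site, so after positions 70, 96, 121.
The NheI site (GCTAGC) starts at position 60.
NheI cuts after the first base of each site, so after position 60.
Combined cut positions: 60, 70, 96, 121.
Linear molecule, 4 cuts → 5 fragments:
  1–60 → 60 bp
  61–70 → 10 bp
  71–96 → 26 bp
  97–121 → 25 bp
  122–209 → 88 bp
Sorted largest to smallest: 88, 60, 26, 25, 10 bp.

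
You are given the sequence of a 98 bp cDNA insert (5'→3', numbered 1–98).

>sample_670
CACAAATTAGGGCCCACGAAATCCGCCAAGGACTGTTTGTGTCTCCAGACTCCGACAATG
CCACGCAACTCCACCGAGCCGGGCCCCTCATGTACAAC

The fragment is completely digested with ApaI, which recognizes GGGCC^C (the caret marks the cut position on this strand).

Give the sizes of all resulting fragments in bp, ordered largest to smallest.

71, 14, 13 bp

ApaI sites (GGGCCC) start at positions 10, 81.
ApaI cuts after base 5 of each site (before the last base), so after positions 14, 85.
Linear molecule, 2 cuts → 3 fragments:
  1–14 → 14 bp
  15–85 → 71 bp
  86–98 → 13 bp
Sorted largest to smallest: 71, 14, 13 bp.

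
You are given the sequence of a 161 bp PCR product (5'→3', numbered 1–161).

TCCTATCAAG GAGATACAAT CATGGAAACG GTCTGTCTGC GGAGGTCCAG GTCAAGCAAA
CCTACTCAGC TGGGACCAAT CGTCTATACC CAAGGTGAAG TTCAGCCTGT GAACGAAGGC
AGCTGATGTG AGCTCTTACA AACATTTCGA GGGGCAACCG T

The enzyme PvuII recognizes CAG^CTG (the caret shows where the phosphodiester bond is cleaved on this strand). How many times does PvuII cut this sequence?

CAGCTG occurs starting at positions 67, 120.
PvuII cuts at 2 sites.

2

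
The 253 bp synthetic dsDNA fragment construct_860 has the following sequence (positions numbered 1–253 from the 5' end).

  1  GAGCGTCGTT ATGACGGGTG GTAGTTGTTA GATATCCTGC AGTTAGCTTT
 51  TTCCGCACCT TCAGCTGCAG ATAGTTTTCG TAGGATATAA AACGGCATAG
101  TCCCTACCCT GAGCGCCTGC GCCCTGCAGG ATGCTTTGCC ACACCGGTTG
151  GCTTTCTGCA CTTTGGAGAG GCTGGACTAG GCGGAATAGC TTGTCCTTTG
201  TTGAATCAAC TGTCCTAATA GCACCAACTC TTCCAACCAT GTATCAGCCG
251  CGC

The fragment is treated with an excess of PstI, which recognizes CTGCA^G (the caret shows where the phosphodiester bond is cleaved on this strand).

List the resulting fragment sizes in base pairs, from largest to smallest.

125, 59, 41, 28 bp

PstI sites (CTGCAG) start at positions 37, 65, 124.
PstI cuts after base 5 of each site (before the last base), so after positions 41, 69, 128.
Linear molecule, 3 cuts → 4 fragments:
  1–41 → 41 bp
  42–69 → 28 bp
  70–128 → 59 bp
  129–253 → 125 bp
Sorted largest to smallest: 125, 59, 41, 28 bp.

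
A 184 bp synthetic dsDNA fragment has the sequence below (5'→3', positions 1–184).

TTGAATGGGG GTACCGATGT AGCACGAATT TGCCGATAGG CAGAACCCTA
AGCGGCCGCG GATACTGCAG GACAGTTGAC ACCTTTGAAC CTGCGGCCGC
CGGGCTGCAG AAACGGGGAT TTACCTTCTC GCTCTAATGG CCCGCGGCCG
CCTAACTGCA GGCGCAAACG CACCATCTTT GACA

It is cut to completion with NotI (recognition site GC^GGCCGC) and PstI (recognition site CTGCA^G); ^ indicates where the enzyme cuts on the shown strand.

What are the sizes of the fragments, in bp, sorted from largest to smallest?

53, 36, 25, 24, 16, 15, 15 bp

NotI sites (GCGGCCGC) start at positions 52, 93, 144.
NotI cuts after base 2 of each site, so after positions 53, 94, 145.
PstI sites (CTGCAG) start at positions 65, 105, 156.
PstI cuts after base 5 of each site (before the last base), so after positions 69, 109, 160.
Combined cut positions: 53, 69, 94, 109, 145, 160.
Linear molecule, 6 cuts → 7 fragments:
  1–53 → 53 bp
  54–69 → 16 bp
  70–94 → 25 bp
  95–109 → 15 bp
  110–145 → 36 bp
  146–160 → 15 bp
  161–184 → 24 bp
Sorted largest to smallest: 53, 36, 25, 24, 16, 15, 15 bp.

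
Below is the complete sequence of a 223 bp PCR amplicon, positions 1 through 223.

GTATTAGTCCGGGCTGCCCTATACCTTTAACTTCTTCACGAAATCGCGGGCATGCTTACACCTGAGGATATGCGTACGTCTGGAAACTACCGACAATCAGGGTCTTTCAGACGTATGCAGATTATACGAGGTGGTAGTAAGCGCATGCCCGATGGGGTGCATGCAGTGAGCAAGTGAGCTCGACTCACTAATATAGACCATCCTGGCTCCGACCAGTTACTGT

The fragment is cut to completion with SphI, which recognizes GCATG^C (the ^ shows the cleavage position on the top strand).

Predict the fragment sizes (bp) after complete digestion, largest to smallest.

93, 60, 54, 16 bp

SphI sites (GCATGC) start at positions 50, 143, 159.
SphI cuts after base 5 of each site (before the last base), so after positions 54, 147, 163.
Linear molecule, 3 cuts → 4 fragments:
  1–54 → 54 bp
  55–147 → 93 bp
  148–163 → 16 bp
  164–223 → 60 bp
Sorted largest to smallest: 93, 60, 54, 16 bp.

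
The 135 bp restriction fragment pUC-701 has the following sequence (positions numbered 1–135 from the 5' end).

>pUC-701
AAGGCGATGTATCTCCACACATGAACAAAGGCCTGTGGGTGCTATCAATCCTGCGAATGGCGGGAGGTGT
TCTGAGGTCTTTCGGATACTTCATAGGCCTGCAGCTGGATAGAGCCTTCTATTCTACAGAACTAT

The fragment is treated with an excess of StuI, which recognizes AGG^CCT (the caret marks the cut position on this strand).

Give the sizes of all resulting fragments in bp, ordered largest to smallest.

StuI sites (AGGCCT) start at positions 29, 95.
StuI cuts after base 3 of each site, so after positions 31, 97.
Linear molecule, 2 cuts → 3 fragments:
  1–31 → 31 bp
  32–97 → 66 bp
  98–135 → 38 bp
Sorted largest to smallest: 66, 38, 31 bp.

66, 38, 31 bp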